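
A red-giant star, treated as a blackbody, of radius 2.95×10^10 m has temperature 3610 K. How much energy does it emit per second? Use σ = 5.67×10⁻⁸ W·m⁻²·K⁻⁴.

P ≈ 1.05×10^29 W

A = 4πr² = 4π × (2.95×10^10)² = 1.09×10^22 m².
P = σAT⁴ = 5.67×10⁻⁸ × 1.09×10^22 × (3610)⁴ = 5.67×10⁻⁸ × 1.09×10^22 × 1.70×10^14.
P = 1.05×10^29 W.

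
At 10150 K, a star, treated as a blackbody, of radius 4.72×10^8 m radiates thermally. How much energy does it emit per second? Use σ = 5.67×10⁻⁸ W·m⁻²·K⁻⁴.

A = 4πr² = 4π × (4.72×10^8)² = 2.80×10^18 m².
P = σAT⁴ = 5.67×10⁻⁸ × 2.80×10^18 × (10150)⁴ = 5.67×10⁻⁸ × 2.80×10^18 × 1.06×10^16.
P = 1.68×10^27 W.

P ≈ 1.68×10^27 W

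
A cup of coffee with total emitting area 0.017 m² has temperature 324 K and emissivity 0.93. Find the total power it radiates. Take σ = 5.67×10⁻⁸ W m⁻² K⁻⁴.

P = εσAT⁴ = 0.93 × 5.67×10⁻⁸ × 0.0170 × (324)⁴ = 0.93 × 5.67×10⁻⁸ × 0.0170 × 1.10×10^10.
P = 9.88 W.

P ≈ 9.88 W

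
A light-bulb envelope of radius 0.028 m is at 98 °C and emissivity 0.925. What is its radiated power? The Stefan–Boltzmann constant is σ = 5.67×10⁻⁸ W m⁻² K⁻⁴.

P ≈ 9.79 W

A = 4πr² = 4π × (0.028)² = 9.85×10^-3 m².
98 °C = 371 K.
Stefan–Boltzmann: P = εσAT⁴ = 0.925 × 5.67×10⁻⁸ × 9.85×10^-3 × (371)⁴ = 0.925 × 5.67×10⁻⁸ × 9.85×10^-3 × 1.89×10^10.
P = 9.79 W.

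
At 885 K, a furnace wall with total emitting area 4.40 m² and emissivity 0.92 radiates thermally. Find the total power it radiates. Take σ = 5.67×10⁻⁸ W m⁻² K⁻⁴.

P = εσAT⁴ = 0.92 × 5.67×10⁻⁸ × 4.40 × (885)⁴ = 0.92 × 5.67×10⁻⁸ × 4.40 × 6.13×10^11.
P = 1.41×10^5 W.

P ≈ 1.41×10^5 W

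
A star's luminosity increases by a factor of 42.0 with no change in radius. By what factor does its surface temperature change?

P ∝ T⁴ ⇒ T ∝ P^(1/4), so T scales by (42.0)^(1/4) = 2.55.

factor ≈ 2.55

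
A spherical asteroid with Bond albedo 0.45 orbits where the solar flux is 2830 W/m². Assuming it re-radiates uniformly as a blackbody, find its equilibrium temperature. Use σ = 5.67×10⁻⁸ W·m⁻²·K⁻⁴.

T ≈ 288 K

Power absorbed = (1−a)S·πR²; power emitted = 4πR²σT⁴. Equating and cancelling πR²:
T = ((1−a)S / 4σ)^(1/4) = (1560 / (4 × 5.67×10⁻⁸))^(1/4) = (6.86×10^9)^(1/4).
T = 288 K.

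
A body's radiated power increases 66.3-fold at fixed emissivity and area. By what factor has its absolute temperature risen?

P ∝ T⁴ ⇒ T ∝ P^(1/4), so T scales by (66.3)^(1/4) = 2.85.

factor ≈ 2.85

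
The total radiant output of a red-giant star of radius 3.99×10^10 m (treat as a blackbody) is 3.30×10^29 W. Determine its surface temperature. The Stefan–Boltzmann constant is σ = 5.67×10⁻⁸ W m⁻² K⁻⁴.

A = 4πr² = 4π × (3.99×10^10)² = 2.00×10^22 m².
From P = σAT⁴, T = (P / σA)^(1/4) = (3.30×10^29 / (5.67×10⁻⁸ × 2.00×10^22))^(1/4).
T = (2.91×10^14)^(1/4) = 4130 K.

T ≈ 4130 K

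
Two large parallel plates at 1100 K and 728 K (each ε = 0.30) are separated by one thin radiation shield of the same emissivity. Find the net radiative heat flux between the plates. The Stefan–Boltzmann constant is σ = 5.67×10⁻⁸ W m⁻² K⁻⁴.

q ≈ 5920 W/m²

Each of the 2 gaps contributes resistance (2/ε − 1) = 2/0.30 − 1 = 5.667; total = 11.33.
q = σ(T₁⁴ − T₂⁴) / 11.33 = 5.67×10⁻⁸ × 1.18×10^12 / 11.33 = 5920 W/m².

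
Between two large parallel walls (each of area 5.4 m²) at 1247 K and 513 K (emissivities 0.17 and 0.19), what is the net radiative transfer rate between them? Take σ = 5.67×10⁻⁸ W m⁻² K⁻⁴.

For two large parallel gray plates, q = σ(T₁⁴ − T₂⁴) / (1/ε₁ + 1/ε₂ − 1).
1/ε₁ + 1/ε₂ − 1 = 1/0.17 + 1/0.19 − 1 = 10.15.
T₁⁴ − T₂⁴ = 2.42×10^12 − 6.93×10^10 = 2.35×10^12 K⁴.
q = 5.67×10⁻⁸ × 2.35×10^12 / 10.15 = 13100 W/m².
Q = q·A = 13100 × 5.4 = 70900 W.

Q ≈ 70900 W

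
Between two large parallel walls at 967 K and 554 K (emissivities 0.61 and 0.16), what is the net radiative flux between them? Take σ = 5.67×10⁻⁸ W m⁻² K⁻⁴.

q ≈ 6420 W/m²

For two large parallel gray plates, q = σ(T₁⁴ − T₂⁴) / (1/ε₁ + 1/ε₂ − 1).
1/ε₁ + 1/ε₂ − 1 = 1/0.61 + 1/0.16 − 1 = 6.889.
T₁⁴ − T₂⁴ = 8.74×10^11 − 9.42×10^10 = 7.80×10^11 K⁴.
q = 5.67×10⁻⁸ × 7.80×10^11 / 6.889 = 6420 W/m².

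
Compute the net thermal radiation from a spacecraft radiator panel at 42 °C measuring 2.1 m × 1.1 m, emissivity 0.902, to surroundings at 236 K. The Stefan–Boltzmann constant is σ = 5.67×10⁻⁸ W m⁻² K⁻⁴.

Q ≈ 797 W

A = 2.1 × 1.1 = 2.31 m².
Convert: 42 °C = 315 K.
Q = εσA(T⁴ − T_s⁴). T⁴ − T_s⁴ = (315)⁴ − (236)⁴ = 9.85×10^9 − 3.10×10^9 = 6.74×10^9 K⁴.
Q = 0.902 × 5.67×10⁻⁸ × 2.31 × 6.74×10^9 = 797 W.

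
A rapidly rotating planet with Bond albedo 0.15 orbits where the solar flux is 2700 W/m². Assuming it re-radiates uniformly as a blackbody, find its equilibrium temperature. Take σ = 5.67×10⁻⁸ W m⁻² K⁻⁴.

Power absorbed = (1−a)S·πR²; power emitted = 4πR²σT⁴. Equating and cancelling πR²:
T = ((1−a)S / 4σ)^(1/4) = (2300 / (4 × 5.67×10⁻⁸))^(1/4) = (1.01×10^10)^(1/4).
T = 317 K.

T ≈ 317 K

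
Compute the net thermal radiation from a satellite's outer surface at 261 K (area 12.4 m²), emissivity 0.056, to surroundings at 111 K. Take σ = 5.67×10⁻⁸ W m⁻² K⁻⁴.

Q ≈ 177 W

Q = εσA(T⁴ − T_s⁴). T⁴ − T_s⁴ = (261)⁴ − (111)⁴ = 4.64×10^9 − 1.52×10^8 = 4.49×10^9 K⁴.
Q = 0.056 × 5.67×10⁻⁸ × 12.4 × 4.49×10^9 = 177 W.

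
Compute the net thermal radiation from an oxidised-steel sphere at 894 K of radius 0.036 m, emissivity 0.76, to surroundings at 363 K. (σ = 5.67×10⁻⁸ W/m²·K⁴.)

A = 4πr² = 4π × (0.036)² = 0.0163 m².
Q = εσA(T⁴ − T_s⁴). T⁴ − T_s⁴ = (894)⁴ − (363)⁴ = 6.39×10^11 − 1.74×10^10 = 6.21×10^11 K⁴.
Q = 0.76 × 5.67×10⁻⁸ × 0.0163 × 6.21×10^11 = 436 W.

Q ≈ 436 W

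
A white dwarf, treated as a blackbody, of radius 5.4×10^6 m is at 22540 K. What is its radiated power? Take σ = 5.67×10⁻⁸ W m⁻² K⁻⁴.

P ≈ 5.36×10^24 W

A = 4πr² = 4π × (5.4×10^6)² = 3.66×10^14 m².
P = σAT⁴ = 5.67×10⁻⁸ × 3.66×10^14 × (22540)⁴ = 5.67×10⁻⁸ × 3.66×10^14 × 2.58×10^17.
P = 5.36×10^24 W.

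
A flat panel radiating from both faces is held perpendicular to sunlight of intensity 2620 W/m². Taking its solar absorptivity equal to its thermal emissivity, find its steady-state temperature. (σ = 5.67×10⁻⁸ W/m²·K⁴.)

Absorbed flux αS = emitted flux 2εσT⁴ per unit area; with α = ε this gives T = (S/2σ)^(1/4).
T = (2620 / (2 × 5.67×10⁻⁸))^(1/4) = (2.31×10^10)^(1/4).
T = 390 K.

T ≈ 390 K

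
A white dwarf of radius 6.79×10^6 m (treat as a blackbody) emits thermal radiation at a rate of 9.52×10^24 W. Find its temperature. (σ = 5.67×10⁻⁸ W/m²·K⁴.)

T ≈ 23200 K

A = 4πr² = 4π × (6.79×10^6)² = 5.79×10^14 m².
From P = σAT⁴, T = (P / σA)^(1/4) = (9.52×10^24 / (5.67×10⁻⁸ × 5.79×10^14))^(1/4).
T = (2.90×10^17)^(1/4) = 23200 K.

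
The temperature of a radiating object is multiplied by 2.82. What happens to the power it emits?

P ∝ T⁴, so the power scales as (2.82)⁴ = 63.2.

factor ≈ 63.2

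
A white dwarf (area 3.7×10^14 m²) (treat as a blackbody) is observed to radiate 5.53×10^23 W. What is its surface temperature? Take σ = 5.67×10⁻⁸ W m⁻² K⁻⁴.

From P = σAT⁴, T = (P / σA)^(1/4) = (5.53×10^23 / (5.67×10⁻⁸ × 3.70×10^14))^(1/4).
T = (2.64×10^16)^(1/4) = 12700 K.

T ≈ 12700 K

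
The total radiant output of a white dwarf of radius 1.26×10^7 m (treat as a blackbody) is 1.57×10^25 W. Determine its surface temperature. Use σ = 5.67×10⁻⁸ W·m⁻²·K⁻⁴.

A = 4πr² = 4π × (1.26×10^7)² = 2.00×10^15 m².
From P = σAT⁴, T = (P / σA)^(1/4) = (1.57×10^25 / (5.67×10⁻⁸ × 2.00×10^15))^(1/4).
T = (1.39×10^17)^(1/4) = 19300 K.

T ≈ 19300 K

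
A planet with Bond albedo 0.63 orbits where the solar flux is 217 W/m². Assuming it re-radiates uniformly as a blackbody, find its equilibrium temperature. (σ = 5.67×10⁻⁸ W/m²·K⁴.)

Power absorbed = (1−a)S·πR²; power emitted = 4πR²σT⁴. Equating and cancelling πR²:
T = ((1−a)S / 4σ)^(1/4) = (80.3 / (4 × 5.67×10⁻⁸))^(1/4) = (3.54×10^8)^(1/4).
T = 137 K.

T ≈ 137 K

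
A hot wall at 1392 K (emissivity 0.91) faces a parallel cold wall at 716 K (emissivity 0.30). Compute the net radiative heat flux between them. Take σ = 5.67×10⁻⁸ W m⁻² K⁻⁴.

For two large parallel gray plates, q = σ(T₁⁴ − T₂⁴) / (1/ε₁ + 1/ε₂ − 1).
1/ε₁ + 1/ε₂ − 1 = 1/0.91 + 1/0.30 − 1 = 3.432.
T₁⁴ − T₂⁴ = 3.75×10^12 − 2.63×10^11 = 3.49×10^12 K⁴.
q = 5.67×10⁻⁸ × 3.49×10^12 / 3.432 = 57700 W/m².

q ≈ 57700 W/m²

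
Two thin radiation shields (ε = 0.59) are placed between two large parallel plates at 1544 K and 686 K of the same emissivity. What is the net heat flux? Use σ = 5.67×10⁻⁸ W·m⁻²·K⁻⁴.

q ≈ 43200 W/m²

Each of the 3 gaps contributes resistance (2/ε − 1) = 2/0.59 − 1 = 2.390; total = 7.169.
q = σ(T₁⁴ − T₂⁴) / 7.169 = 5.67×10⁻⁸ × 5.46×10^12 / 7.169 = 43200 W/m².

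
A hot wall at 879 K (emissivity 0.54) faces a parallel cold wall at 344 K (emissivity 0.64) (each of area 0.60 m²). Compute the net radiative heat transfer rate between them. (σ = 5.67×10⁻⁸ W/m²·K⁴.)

For two large parallel gray plates, q = σ(T₁⁴ − T₂⁴) / (1/ε₁ + 1/ε₂ − 1).
1/ε₁ + 1/ε₂ − 1 = 1/0.54 + 1/0.64 − 1 = 2.414.
T₁⁴ − T₂⁴ = 5.97×10^11 − 1.40×10^10 = 5.83×10^11 K⁴.
q = 5.67×10⁻⁸ × 5.83×10^11 / 2.414 = 13700 W/m².
Q = q·A = 13700 × 0.60 = 8210 W.

Q ≈ 8210 W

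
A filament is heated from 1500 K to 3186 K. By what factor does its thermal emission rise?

ratio ≈ 20.4

P ∝ T⁴, so the ratio is (3186/1500)⁴ = (2.124)⁴ = 20.4.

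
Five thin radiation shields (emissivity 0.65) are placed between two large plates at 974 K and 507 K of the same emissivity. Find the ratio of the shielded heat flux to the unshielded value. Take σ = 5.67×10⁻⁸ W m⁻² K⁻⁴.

With N identical shields there are N+1 = 6 gaps in series, each with the same radiative resistance, so the flux falls to 1/(N+1) of its unshielded value.

ratio ≈ 0.167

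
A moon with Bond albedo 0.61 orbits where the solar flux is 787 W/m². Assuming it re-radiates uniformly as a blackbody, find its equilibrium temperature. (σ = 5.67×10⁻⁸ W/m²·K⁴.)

Power absorbed = (1−a)S·πR²; power emitted = 4πR²σT⁴. Equating and cancelling πR²:
T = ((1−a)S / 4σ)^(1/4) = (307 / (4 × 5.67×10⁻⁸))^(1/4) = (1.35×10^9)^(1/4).
T = 192 K.

T ≈ 192 K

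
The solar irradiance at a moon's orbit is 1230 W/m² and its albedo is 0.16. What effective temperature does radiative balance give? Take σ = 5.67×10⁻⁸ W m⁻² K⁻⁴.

Power absorbed = (1−a)S·πR²; power emitted = 4πR²σT⁴. Equating and cancelling πR²:
T = ((1−a)S / 4σ)^(1/4) = (1030 / (4 × 5.67×10⁻⁸))^(1/4) = (4.56×10^9)^(1/4).
T = 260 K.

T ≈ 260 K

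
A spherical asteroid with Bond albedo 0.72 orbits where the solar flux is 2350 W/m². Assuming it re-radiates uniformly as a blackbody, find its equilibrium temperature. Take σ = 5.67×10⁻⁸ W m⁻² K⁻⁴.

Power absorbed = (1−a)S·πR²; power emitted = 4πR²σT⁴. Equating and cancelling πR²:
T = ((1−a)S / 4σ)^(1/4) = (658 / (4 × 5.67×10⁻⁸))^(1/4) = (2.90×10^9)^(1/4).
T = 232 K.

T ≈ 232 K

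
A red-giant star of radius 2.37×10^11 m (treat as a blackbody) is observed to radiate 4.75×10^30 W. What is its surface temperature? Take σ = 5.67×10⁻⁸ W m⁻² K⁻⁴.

T ≈ 3300 K

A = 4πr² = 4π × (2.37×10^11)² = 7.06×10^23 m².
From P = σAT⁴, T = (P / σA)^(1/4) = (4.75×10^30 / (5.67×10⁻⁸ × 7.06×10^23))^(1/4).
T = (1.19×10^14)^(1/4) = 3300 K.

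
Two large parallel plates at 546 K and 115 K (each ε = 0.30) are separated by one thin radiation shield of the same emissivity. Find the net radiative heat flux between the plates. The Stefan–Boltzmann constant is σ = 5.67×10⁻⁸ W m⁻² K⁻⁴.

Each of the 2 gaps contributes resistance (2/ε − 1) = 2/0.30 − 1 = 5.667; total = 11.33.
q = σ(T₁⁴ − T₂⁴) / 11.33 = 5.67×10⁻⁸ × 8.87×10^10 / 11.33 = 444 W/m².

q ≈ 444 W/m²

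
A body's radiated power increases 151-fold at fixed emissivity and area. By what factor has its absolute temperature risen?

factor ≈ 3.51

P ∝ T⁴ ⇒ T ∝ P^(1/4), so T scales by (151)^(1/4) = 3.51.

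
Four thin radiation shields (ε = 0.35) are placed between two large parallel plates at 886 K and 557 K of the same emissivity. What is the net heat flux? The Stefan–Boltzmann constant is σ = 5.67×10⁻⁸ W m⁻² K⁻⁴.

q ≈ 1250 W/m²

Each of the 5 gaps contributes resistance (2/ε − 1) = 2/0.35 − 1 = 4.714; total = 23.57.
q = σ(T₁⁴ − T₂⁴) / 23.57 = 5.67×10⁻⁸ × 5.20×10^11 / 23.57 = 1250 W/m².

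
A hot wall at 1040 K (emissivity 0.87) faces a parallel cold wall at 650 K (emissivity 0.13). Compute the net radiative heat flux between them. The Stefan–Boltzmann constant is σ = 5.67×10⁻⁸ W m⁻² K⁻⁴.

For two large parallel gray plates, q = σ(T₁⁴ − T₂⁴) / (1/ε₁ + 1/ε₂ − 1).
1/ε₁ + 1/ε₂ − 1 = 1/0.87 + 1/0.13 − 1 = 7.842.
T₁⁴ − T₂⁴ = 1.17×10^12 − 1.79×10^11 = 9.91×10^11 K⁴.
q = 5.67×10⁻⁸ × 9.91×10^11 / 7.842 = 7170 W/m².

q ≈ 7170 W/m²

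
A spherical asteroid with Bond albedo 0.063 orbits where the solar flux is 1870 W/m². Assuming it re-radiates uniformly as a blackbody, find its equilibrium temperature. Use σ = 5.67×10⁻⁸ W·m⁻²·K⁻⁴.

Power absorbed = (1−a)S·πR²; power emitted = 4πR²σT⁴. Equating and cancelling πR²:
T = ((1−a)S / 4σ)^(1/4) = (1750 / (4 × 5.67×10⁻⁸))^(1/4) = (7.73×10^9)^(1/4).
T = 296 K.

T ≈ 296 K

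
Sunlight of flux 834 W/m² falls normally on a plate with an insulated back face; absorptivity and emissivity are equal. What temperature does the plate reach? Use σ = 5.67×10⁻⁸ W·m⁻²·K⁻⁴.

Absorbed flux αS = emitted flux εσT⁴ (one radiating face); with α = ε, T = (S/σ)^(1/4).
T = (834 / 5.67×10⁻⁸)^(1/4) = (1.47×10^10)^(1/4).
T = 348 K.

T ≈ 348 K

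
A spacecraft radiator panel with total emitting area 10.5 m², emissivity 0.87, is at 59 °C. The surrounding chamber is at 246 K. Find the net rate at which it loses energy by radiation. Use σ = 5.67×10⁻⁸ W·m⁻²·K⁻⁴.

Convert: 59 °C = 332 K.
Q = εσA(T⁴ − T_s⁴). T⁴ − T_s⁴ = (332)⁴ − (246)⁴ = 1.21×10^10 − 3.66×10^9 = 8.49×10^9 K⁴.
Q = 0.87 × 5.67×10⁻⁸ × 10.5 × 8.49×10^9 = 4400 W.

Q ≈ 4400 W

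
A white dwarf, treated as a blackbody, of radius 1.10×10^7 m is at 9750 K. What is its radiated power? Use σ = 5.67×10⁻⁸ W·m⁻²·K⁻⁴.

P ≈ 7.79×10^23 W

A = 4πr² = 4π × (1.10×10^7)² = 1.52×10^15 m².
P = σAT⁴ = 5.67×10⁻⁸ × 1.52×10^15 × (9750)⁴ = 5.67×10⁻⁸ × 1.52×10^15 × 9.04×10^15.
P = 7.79×10^23 W.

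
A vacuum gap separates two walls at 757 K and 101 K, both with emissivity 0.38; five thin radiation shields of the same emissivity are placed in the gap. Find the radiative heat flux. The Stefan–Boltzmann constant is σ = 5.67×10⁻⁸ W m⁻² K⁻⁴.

q ≈ 728 W/m²

Each of the 6 gaps contributes resistance (2/ε − 1) = 2/0.38 − 1 = 4.263; total = 25.58.
q = σ(T₁⁴ − T₂⁴) / 25.58 = 5.67×10⁻⁸ × 3.28×10^11 / 25.58 = 728 W/m².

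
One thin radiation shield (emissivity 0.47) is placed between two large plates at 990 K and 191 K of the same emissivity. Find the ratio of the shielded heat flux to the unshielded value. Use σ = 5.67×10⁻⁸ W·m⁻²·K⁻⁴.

ratio ≈ 0.500

With N identical shields there are N+1 = 2 gaps in series, each with the same radiative resistance, so the flux falls to 1/(N+1) of its unshielded value.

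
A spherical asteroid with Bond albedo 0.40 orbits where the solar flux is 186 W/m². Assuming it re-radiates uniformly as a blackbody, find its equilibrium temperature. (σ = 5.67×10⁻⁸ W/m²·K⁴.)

Power absorbed = (1−a)S·πR²; power emitted = 4πR²σT⁴. Equating and cancelling πR²:
T = ((1−a)S / 4σ)^(1/4) = (112 / (4 × 5.67×10⁻⁸))^(1/4) = (4.92×10^8)^(1/4).
T = 149 K.

T ≈ 149 K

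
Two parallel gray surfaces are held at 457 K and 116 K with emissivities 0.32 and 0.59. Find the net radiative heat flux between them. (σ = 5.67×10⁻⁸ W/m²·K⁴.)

q ≈ 645 W/m²

For two large parallel gray plates, q = σ(T₁⁴ − T₂⁴) / (1/ε₁ + 1/ε₂ − 1).
1/ε₁ + 1/ε₂ − 1 = 1/0.32 + 1/0.59 − 1 = 3.820.
T₁⁴ − T₂⁴ = 4.36×10^10 − 1.81×10^8 = 4.34×10^10 K⁴.
q = 5.67×10⁻⁸ × 4.34×10^10 / 3.820 = 645 W/m².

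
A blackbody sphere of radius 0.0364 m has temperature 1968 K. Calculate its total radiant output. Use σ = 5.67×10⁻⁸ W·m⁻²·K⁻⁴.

P ≈ 14200 W

A = 4πr² = 4π × (0.0364)² = 0.0166 m².
P = σAT⁴ = 5.67×10⁻⁸ × 0.0166 × (1968)⁴ = 5.67×10⁻⁸ × 0.0166 × 1.50×10^13.
P = 14200 W.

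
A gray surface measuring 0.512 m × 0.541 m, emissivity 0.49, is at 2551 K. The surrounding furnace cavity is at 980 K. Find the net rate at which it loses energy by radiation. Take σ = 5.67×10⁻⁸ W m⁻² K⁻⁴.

A = 0.512 × 0.541 = 0.277 m².
Q = εσA(T⁴ − T_s⁴). T⁴ − T_s⁴ = (2551)⁴ − (980)⁴ = 4.23×10^13 − 9.22×10^11 = 4.14×10^13 K⁴.
Q = 0.49 × 5.67×10⁻⁸ × 0.277 × 4.14×10^13 = 3.19×10^5 W.

Q ≈ 3.19×10^5 W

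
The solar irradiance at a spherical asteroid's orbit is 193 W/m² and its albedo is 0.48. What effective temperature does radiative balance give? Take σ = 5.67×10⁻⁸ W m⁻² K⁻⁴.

T ≈ 145 K

Power absorbed = (1−a)S·πR²; power emitted = 4πR²σT⁴. Equating and cancelling πR²:
T = ((1−a)S / 4σ)^(1/4) = (100 / (4 × 5.67×10⁻⁸))^(1/4) = (4.43×10^8)^(1/4).
T = 145 K.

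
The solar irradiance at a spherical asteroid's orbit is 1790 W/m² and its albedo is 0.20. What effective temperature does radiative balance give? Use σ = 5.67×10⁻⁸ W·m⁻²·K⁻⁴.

Power absorbed = (1−a)S·πR²; power emitted = 4πR²σT⁴. Equating and cancelling πR²:
T = ((1−a)S / 4σ)^(1/4) = (1430 / (4 × 5.67×10⁻⁸))^(1/4) = (6.31×10^9)^(1/4).
T = 282 K.

T ≈ 282 K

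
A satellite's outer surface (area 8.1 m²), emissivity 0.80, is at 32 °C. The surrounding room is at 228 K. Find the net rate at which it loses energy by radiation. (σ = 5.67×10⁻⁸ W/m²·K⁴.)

Q ≈ 2190 W

Convert: 32 °C = 305 K.
Q = εσA(T⁴ − T_s⁴). T⁴ − T_s⁴ = (305)⁴ − (228)⁴ = 8.65×10^9 − 2.70×10^9 = 5.95×10^9 K⁴.
Q = 0.80 × 5.67×10⁻⁸ × 8.10 × 5.95×10^9 = 2190 W.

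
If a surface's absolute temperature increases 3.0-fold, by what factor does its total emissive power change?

P ∝ T⁴, so the power scales as (3.0)⁴ = 81.0.

factor ≈ 81.0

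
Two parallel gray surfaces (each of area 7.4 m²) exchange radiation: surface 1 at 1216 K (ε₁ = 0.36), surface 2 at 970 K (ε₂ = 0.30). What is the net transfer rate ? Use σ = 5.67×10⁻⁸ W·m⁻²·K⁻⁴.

Q ≈ 1.07×10^5 W

For two large parallel gray plates, q = σ(T₁⁴ − T₂⁴) / (1/ε₁ + 1/ε₂ − 1).
1/ε₁ + 1/ε₂ − 1 = 1/0.36 + 1/0.30 − 1 = 5.111.
T₁⁴ − T₂⁴ = 2.19×10^12 − 8.85×10^11 = 1.30×10^12 K⁴.
q = 5.67×10⁻⁸ × 1.30×10^12 / 5.111 = 14400 W/m².
Q = q·A = 14400 × 7.4 = 1.07×10^5 W.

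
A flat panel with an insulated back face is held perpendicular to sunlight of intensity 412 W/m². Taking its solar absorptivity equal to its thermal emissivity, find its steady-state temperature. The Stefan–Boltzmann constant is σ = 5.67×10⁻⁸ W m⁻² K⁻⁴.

T ≈ 292 K

Absorbed flux αS = emitted flux εσT⁴ (one radiating face); with α = ε, T = (S/σ)^(1/4).
T = (412 / 5.67×10⁻⁸)^(1/4) = (7.27×10^9)^(1/4).
T = 292 K.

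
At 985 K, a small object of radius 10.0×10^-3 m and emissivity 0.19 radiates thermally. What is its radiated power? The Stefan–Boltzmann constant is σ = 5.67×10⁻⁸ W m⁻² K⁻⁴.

P ≈ 12.7 W

A = 4πr² = 4π × (10.0×10^-3)² = 1.26×10^-3 m².
Stefan–Boltzmann: P = εσAT⁴ = 0.19 × 5.67×10⁻⁸ × 1.26×10^-3 × (985)⁴ = 0.19 × 5.67×10⁻⁸ × 1.26×10^-3 × 9.41×10^11.
P = 12.7 W.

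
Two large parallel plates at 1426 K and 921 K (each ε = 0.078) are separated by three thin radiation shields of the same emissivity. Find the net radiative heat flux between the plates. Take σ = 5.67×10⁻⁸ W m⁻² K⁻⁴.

q ≈ 1960 W/m²

Each of the 4 gaps contributes resistance (2/ε − 1) = 2/0.078 − 1 = 24.64; total = 98.56.
q = σ(T₁⁴ − T₂⁴) / 98.56 = 5.67×10⁻⁸ × 3.42×10^12 / 98.56 = 1960 W/m².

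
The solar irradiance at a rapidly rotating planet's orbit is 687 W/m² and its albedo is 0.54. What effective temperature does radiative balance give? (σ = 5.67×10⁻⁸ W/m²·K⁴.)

Power absorbed = (1−a)S·πR²; power emitted = 4πR²σT⁴. Equating and cancelling πR²:
T = ((1−a)S / 4σ)^(1/4) = (316 / (4 × 5.67×10⁻⁸))^(1/4) = (1.39×10^9)^(1/4).
T = 193 K.

T ≈ 193 K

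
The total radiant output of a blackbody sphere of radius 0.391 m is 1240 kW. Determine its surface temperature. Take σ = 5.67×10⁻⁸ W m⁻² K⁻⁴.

T ≈ 1840 K

A = 4πr² = 4π × (0.391)² = 1.92 m².
From P = σAT⁴, T = (P / σA)^(1/4) = (1.24×10^6 / (5.67×10⁻⁸ × 1.92))^(1/4).
T = (1.14×10^13)^(1/4) = 1840 K.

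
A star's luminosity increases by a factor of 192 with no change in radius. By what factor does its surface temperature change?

factor ≈ 3.72

P ∝ T⁴ ⇒ T ∝ P^(1/4), so T scales by (192)^(1/4) = 3.72.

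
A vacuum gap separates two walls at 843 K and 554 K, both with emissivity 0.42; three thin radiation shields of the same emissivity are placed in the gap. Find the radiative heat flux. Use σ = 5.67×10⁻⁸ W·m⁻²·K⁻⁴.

Each of the 4 gaps contributes resistance (2/ε − 1) = 2/0.42 − 1 = 3.762; total = 15.05.
q = σ(T₁⁴ − T₂⁴) / 15.05 = 5.67×10⁻⁸ × 4.11×10^11 / 15.05 = 1550 W/m².

q ≈ 1550 W/m²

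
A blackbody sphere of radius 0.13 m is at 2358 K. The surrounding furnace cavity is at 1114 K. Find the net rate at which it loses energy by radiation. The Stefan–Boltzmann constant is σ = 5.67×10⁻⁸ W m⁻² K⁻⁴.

Q ≈ 3.54×10^5 W

A = 4πr² = 4π × (0.13)² = 0.212 m².
Q = σA(T⁴ − T_s⁴). T⁴ − T_s⁴ = (2358)⁴ − (1114)⁴ = 3.09×10^13 − 1.54×10^12 = 2.94×10^13 K⁴.
Q = 5.67×10⁻⁸ × 0.212 × 2.94×10^13 = 3.54×10^5 W.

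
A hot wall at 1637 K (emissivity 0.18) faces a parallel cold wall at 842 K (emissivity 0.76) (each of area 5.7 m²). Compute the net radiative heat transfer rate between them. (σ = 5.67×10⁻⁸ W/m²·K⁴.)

Q ≈ 3.68×10^5 W

For two large parallel gray plates, q = σ(T₁⁴ − T₂⁴) / (1/ε₁ + 1/ε₂ − 1).
1/ε₁ + 1/ε₂ − 1 = 1/0.18 + 1/0.76 − 1 = 5.871.
T₁⁴ − T₂⁴ = 7.18×10^12 − 5.03×10^11 = 6.68×10^12 K⁴.
q = 5.67×10⁻⁸ × 6.68×10^12 / 5.871 = 64500 W/m².
Q = q·A = 64500 × 5.7 = 3.68×10^5 W.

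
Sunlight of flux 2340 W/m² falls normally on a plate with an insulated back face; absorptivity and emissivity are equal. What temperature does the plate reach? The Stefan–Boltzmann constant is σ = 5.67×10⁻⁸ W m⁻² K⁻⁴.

Absorbed flux αS = emitted flux εσT⁴ (one radiating face); with α = ε, T = (S/σ)^(1/4).
T = (2340 / 5.67×10⁻⁸)^(1/4) = (4.13×10^10)^(1/4).
T = 451 K.

T ≈ 451 K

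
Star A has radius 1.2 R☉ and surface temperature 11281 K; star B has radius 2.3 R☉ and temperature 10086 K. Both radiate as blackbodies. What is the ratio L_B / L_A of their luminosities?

L_B/L_A ≈ 2.35

L = 4πR²σT⁴ ∝ R²T⁴, so L_B/L_A = (2.3/1.2)² × (10086/11281)⁴ = 3.67 × 0.639 = 2.35.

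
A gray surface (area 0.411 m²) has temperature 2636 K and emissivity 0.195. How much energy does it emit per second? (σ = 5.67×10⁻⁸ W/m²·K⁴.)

Stefan–Boltzmann: P = εσAT⁴ = 0.195 × 5.67×10⁻⁸ × 0.411 × (2636)⁴ = 0.195 × 5.67×10⁻⁸ × 0.411 × 4.83×10^13.
P = 2.19×10^5 W.

P ≈ 2.19×10^5 W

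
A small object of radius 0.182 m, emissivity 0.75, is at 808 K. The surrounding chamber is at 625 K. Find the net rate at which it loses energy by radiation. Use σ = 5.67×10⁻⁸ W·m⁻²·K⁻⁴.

A = 4πr² = 4π × (0.182)² = 0.416 m².
Q = εσA(T⁴ − T_s⁴). T⁴ − T_s⁴ = (808)⁴ − (625)⁴ = 4.26×10^11 − 1.53×10^11 = 2.74×10^11 K⁴.
Q = 0.75 × 5.67×10⁻⁸ × 0.416 × 2.74×10^11 = 4840 W.

Q ≈ 4840 W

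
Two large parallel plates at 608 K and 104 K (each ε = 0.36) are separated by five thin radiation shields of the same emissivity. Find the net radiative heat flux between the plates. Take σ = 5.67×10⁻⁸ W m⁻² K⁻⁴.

q ≈ 283 W/m²

Each of the 6 gaps contributes resistance (2/ε − 1) = 2/0.36 − 1 = 4.556; total = 27.33.
q = σ(T₁⁴ − T₂⁴) / 27.33 = 5.67×10⁻⁸ × 1.37×10^11 / 27.33 = 283 W/m².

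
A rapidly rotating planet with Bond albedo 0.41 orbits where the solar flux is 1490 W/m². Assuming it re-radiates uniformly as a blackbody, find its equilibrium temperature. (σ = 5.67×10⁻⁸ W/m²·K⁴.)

Power absorbed = (1−a)S·πR²; power emitted = 4πR²σT⁴. Equating and cancelling πR²:
T = ((1−a)S / 4σ)^(1/4) = (879 / (4 × 5.67×10⁻⁸))^(1/4) = (3.88×10^9)^(1/4).
T = 250 K.

T ≈ 250 K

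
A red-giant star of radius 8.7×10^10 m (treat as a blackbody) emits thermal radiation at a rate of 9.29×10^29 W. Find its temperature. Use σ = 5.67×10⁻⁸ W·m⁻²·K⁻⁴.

T ≈ 3620 K

A = 4πr² = 4π × (8.7×10^10)² = 9.51×10^22 m².
From P = σAT⁴, T = (P / σA)^(1/4) = (9.29×10^29 / (5.67×10⁻⁸ × 9.51×10^22))^(1/4).
T = (1.72×10^14)^(1/4) = 3620 K.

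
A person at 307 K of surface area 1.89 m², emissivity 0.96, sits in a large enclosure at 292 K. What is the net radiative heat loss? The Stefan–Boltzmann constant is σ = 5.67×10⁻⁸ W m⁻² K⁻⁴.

Q = εσA(T⁴ − T_s⁴). T⁴ − T_s⁴ = (307)⁴ − (292)⁴ = 8.88×10^9 − 7.27×10^9 = 1.61×10^9 K⁴.
Q = 0.96 × 5.67×10⁻⁸ × 1.89 × 1.61×10^9 = 166 W.

Q ≈ 166 W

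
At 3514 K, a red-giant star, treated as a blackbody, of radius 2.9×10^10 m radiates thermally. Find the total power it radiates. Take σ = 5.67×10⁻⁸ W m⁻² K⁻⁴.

A = 4πr² = 4π × (2.9×10^10)² = 1.06×10^22 m².
P = σAT⁴ = 5.67×10⁻⁸ × 1.06×10^22 × (3514)⁴ = 5.67×10⁻⁸ × 1.06×10^22 × 1.52×10^14.
P = 9.14×10^28 W.

P ≈ 9.14×10^28 W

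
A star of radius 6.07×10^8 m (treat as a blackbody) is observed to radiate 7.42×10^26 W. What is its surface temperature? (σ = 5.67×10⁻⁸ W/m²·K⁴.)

A = 4πr² = 4π × (6.07×10^8)² = 4.63×10^18 m².
From P = σAT⁴, T = (P / σA)^(1/4) = (7.42×10^26 / (5.67×10⁻⁸ × 4.63×10^18))^(1/4).
T = (2.83×10^15)^(1/4) = 7290 K.

T ≈ 7290 K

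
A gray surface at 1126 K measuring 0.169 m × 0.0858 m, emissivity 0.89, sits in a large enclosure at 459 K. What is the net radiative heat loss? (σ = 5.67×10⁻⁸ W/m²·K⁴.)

Q ≈ 1140 W

A = 0.169 × 0.0858 = 0.0145 m².
Q = εσA(T⁴ − T_s⁴). T⁴ − T_s⁴ = (1126)⁴ − (459)⁴ = 1.61×10^12 − 4.44×10^10 = 1.56×10^12 K⁴.
Q = 0.89 × 5.67×10⁻⁸ × 0.0145 × 1.56×10^12 = 1140 W.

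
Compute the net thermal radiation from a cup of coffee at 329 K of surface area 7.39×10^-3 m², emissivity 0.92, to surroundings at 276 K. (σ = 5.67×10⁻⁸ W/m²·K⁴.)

Q = εσA(T⁴ − T_s⁴). T⁴ − T_s⁴ = (329)⁴ − (276)⁴ = 1.17×10^10 − 5.80×10^9 = 5.91×10^9 K⁴.
Q = 0.92 × 5.67×10⁻⁸ × 7.39×10^-3 × 5.91×10^9 = 2.28 W.

Q ≈ 2.28 W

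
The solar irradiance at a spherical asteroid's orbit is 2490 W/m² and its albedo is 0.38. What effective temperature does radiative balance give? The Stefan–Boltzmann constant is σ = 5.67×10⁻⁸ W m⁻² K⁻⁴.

Power absorbed = (1−a)S·πR²; power emitted = 4πR²σT⁴. Equating and cancelling πR²:
T = ((1−a)S / 4σ)^(1/4) = (1540 / (4 × 5.67×10⁻⁸))^(1/4) = (6.81×10^9)^(1/4).
T = 287 K.

T ≈ 287 K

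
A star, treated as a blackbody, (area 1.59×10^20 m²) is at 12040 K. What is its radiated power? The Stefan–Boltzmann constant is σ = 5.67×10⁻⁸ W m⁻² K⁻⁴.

P = σAT⁴ = 5.67×10⁻⁸ × 1.59×10^20 × (12040)⁴ = 5.67×10⁻⁸ × 1.59×10^20 × 2.10×10^16.
P = 1.89×10^29 W.

P ≈ 1.89×10^29 W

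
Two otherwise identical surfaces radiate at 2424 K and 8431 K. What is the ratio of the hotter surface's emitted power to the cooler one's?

P ∝ T⁴, so the ratio is (8431/2424)⁴ = (3.478)⁴ = 146.

ratio ≈ 146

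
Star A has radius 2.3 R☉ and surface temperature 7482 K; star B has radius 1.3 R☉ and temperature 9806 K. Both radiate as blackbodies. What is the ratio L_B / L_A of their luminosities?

L_B/L_A ≈ 0.943

L = 4πR²σT⁴ ∝ R²T⁴, so L_B/L_A = (1.3/2.3)² × (9806/7482)⁴ = 0.319 × 2.95 = 0.943.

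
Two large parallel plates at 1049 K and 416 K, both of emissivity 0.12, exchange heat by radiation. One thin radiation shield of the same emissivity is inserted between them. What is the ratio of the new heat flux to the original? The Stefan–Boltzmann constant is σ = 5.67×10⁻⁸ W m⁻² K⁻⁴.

ratio ≈ 0.500

With N identical shields there are N+1 = 2 gaps in series, each with the same radiative resistance, so the flux falls to 1/(N+1) of its unshielded value.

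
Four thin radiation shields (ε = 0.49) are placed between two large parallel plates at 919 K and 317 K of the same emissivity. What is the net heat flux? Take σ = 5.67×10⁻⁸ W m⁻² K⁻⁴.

Each of the 5 gaps contributes resistance (2/ε − 1) = 2/0.49 − 1 = 3.082; total = 15.41.
q = σ(T₁⁴ − T₂⁴) / 15.41 = 5.67×10⁻⁸ × 7.03×10^11 / 15.41 = 2590 W/m².

q ≈ 2590 W/m²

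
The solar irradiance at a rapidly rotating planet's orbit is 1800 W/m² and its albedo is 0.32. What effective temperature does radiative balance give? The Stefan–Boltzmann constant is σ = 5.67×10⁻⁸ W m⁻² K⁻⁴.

T ≈ 271 K

Power absorbed = (1−a)S·πR²; power emitted = 4πR²σT⁴. Equating and cancelling πR²:
T = ((1−a)S / 4σ)^(1/4) = (1220 / (4 × 5.67×10⁻⁸))^(1/4) = (5.40×10^9)^(1/4).
T = 271 K.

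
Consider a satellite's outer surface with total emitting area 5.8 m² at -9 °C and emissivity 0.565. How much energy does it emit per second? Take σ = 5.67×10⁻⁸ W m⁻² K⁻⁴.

P ≈ 903 W

-9 °C = 264 K.
Stefan–Boltzmann: P = εσAT⁴ = 0.565 × 5.67×10⁻⁸ × 5.80 × (264)⁴ = 0.565 × 5.67×10⁻⁸ × 5.80 × 4.86×10^9.
P = 903 W.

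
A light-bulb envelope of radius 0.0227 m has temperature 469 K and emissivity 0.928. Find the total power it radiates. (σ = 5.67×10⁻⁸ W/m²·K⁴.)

A = 4πr² = 4π × (0.0227)² = 6.48×10^-3 m².
Stefan–Boltzmann: P = εσAT⁴ = 0.928 × 5.67×10⁻⁸ × 6.48×10^-3 × (469)⁴ = 0.928 × 5.67×10⁻⁸ × 6.48×10^-3 × 4.84×10^10.
P = 16.5 W.

P ≈ 16.5 W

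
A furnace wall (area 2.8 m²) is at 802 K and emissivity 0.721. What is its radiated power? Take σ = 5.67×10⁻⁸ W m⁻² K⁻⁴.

Stefan–Boltzmann: P = εσAT⁴ = 0.721 × 5.67×10⁻⁸ × 2.80 × (802)⁴ = 0.721 × 5.67×10⁻⁸ × 2.80 × 4.14×10^11.
P = 47400 W.

P ≈ 47400 W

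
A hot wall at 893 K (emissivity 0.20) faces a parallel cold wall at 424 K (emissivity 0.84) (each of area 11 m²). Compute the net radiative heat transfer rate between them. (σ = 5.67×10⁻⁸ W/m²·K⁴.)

For two large parallel gray plates, q = σ(T₁⁴ − T₂⁴) / (1/ε₁ + 1/ε₂ − 1).
1/ε₁ + 1/ε₂ − 1 = 1/0.20 + 1/0.84 − 1 = 5.190.
T₁⁴ − T₂⁴ = 6.36×10^11 − 3.23×10^10 = 6.04×10^11 K⁴.
q = 5.67×10⁻⁸ × 6.04×10^11 / 5.190 = 6590 W/m².
Q = q·A = 6590 × 11 = 72500 W.

Q ≈ 72500 W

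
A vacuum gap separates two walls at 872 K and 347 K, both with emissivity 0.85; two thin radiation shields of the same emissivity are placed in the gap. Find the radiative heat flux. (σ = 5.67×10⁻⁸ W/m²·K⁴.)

q ≈ 7870 W/m²

Each of the 3 gaps contributes resistance (2/ε − 1) = 2/0.85 − 1 = 1.353; total = 4.059.
q = σ(T₁⁴ − T₂⁴) / 4.059 = 5.67×10⁻⁸ × 5.64×10^11 / 4.059 = 7870 W/m².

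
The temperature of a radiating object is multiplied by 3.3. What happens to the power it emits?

factor ≈ 119

P ∝ T⁴, so the power scales as (3.3)⁴ = 119.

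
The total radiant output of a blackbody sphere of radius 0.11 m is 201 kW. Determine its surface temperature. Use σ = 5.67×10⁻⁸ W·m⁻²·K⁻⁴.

A = 4πr² = 4π × (0.11)² = 0.152 m².
From P = σAT⁴, T = (P / σA)^(1/4) = (2.01×10^5 / (5.67×10⁻⁸ × 0.152))^(1/4).
T = (2.33×10^13)^(1/4) = 2200 K.

T ≈ 2200 K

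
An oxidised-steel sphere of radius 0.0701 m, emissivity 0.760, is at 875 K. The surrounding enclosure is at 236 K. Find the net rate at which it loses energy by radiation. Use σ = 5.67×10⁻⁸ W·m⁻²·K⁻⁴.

A = 4πr² = 4π × (0.0701)² = 0.0618 m².
Q = εσA(T⁴ − T_s⁴). T⁴ − T_s⁴ = (875)⁴ − (236)⁴ = 5.86×10^11 − 3.10×10^9 = 5.83×10^11 K⁴.
Q = 0.760 × 5.67×10⁻⁸ × 0.0618 × 5.83×10^11 = 1550 W.

Q ≈ 1550 W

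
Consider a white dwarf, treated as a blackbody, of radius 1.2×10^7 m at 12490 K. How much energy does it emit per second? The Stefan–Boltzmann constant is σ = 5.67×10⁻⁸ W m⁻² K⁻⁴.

A = 4πr² = 4π × (1.2×10^7)² = 1.81×10^15 m².
P = σAT⁴ = 5.67×10⁻⁸ × 1.81×10^15 × (12490)⁴ = 5.67×10⁻⁸ × 1.81×10^15 × 2.43×10^16.
P = 2.50×10^24 W.

P ≈ 2.50×10^24 W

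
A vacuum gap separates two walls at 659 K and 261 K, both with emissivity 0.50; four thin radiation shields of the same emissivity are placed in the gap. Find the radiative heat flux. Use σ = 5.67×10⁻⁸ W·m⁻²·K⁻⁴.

q ≈ 695 W/m²

Each of the 5 gaps contributes resistance (2/ε − 1) = 2/0.50 − 1 = 3.000; total = 15.00.
q = σ(T₁⁴ − T₂⁴) / 15.00 = 5.67×10⁻⁸ × 1.84×10^11 / 15.00 = 695 W/m².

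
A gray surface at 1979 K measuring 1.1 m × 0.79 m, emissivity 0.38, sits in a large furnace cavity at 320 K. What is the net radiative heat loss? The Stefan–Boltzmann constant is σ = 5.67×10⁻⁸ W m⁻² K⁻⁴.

A = 1.1 × 0.79 = 0.869 m².
Q = εσA(T⁴ − T_s⁴). T⁴ − T_s⁴ = (1979)⁴ − (320)⁴ = 1.53×10^13 − 1.05×10^10 = 1.53×10^13 K⁴.
Q = 0.38 × 5.67×10⁻⁸ × 0.869 × 1.53×10^13 = 2.87×10^5 W.

Q ≈ 2.87×10^5 W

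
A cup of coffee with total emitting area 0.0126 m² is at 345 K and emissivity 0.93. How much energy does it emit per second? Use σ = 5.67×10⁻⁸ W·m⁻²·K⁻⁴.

Stefan–Boltzmann: P = εσAT⁴ = 0.93 × 5.67×10⁻⁸ × 0.0126 × (345)⁴ = 0.93 × 5.67×10⁻⁸ × 0.0126 × 1.42×10^10.
P = 9.41 W.

P ≈ 9.41 W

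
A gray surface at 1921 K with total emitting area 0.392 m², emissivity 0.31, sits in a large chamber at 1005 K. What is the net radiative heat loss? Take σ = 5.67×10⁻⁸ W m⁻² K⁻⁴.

Q = εσA(T⁴ − T_s⁴). T⁴ − T_s⁴ = (1921)⁴ − (1005)⁴ = 1.36×10^13 − 1.02×10^12 = 1.26×10^13 K⁴.
Q = 0.31 × 5.67×10⁻⁸ × 0.392 × 1.26×10^13 = 86800 W.

Q ≈ 86800 W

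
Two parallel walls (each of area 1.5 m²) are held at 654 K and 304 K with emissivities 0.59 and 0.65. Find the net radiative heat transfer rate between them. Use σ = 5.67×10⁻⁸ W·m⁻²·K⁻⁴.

Q ≈ 6640 W

For two large parallel gray plates, q = σ(T₁⁴ − T₂⁴) / (1/ε₁ + 1/ε₂ − 1).
1/ε₁ + 1/ε₂ − 1 = 1/0.59 + 1/0.65 − 1 = 2.233.
T₁⁴ − T₂⁴ = 1.83×10^11 − 8.54×10^9 = 1.74×10^11 K⁴.
q = 5.67×10⁻⁸ × 1.74×10^11 / 2.233 = 4430 W/m².
Q = q·A = 4430 × 1.5 = 6640 W.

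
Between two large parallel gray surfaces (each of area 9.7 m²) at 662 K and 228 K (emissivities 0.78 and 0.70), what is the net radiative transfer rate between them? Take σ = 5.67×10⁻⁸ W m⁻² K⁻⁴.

Q ≈ 60900 W

For two large parallel gray plates, q = σ(T₁⁴ − T₂⁴) / (1/ε₁ + 1/ε₂ − 1).
1/ε₁ + 1/ε₂ − 1 = 1/0.78 + 1/0.70 − 1 = 1.711.
T₁⁴ − T₂⁴ = 1.92×10^11 − 2.70×10^9 = 1.89×10^11 K⁴.
q = 5.67×10⁻⁸ × 1.89×10^11 / 1.711 = 6280 W/m².
Q = q·A = 6280 × 9.7 = 60900 W.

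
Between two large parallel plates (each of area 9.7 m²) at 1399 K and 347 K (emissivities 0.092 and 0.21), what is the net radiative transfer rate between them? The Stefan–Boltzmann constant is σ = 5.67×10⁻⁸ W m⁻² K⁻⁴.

For two large parallel gray plates, q = σ(T₁⁴ − T₂⁴) / (1/ε₁ + 1/ε₂ − 1).
1/ε₁ + 1/ε₂ − 1 = 1/0.092 + 1/0.21 − 1 = 14.63.
T₁⁴ − T₂⁴ = 3.83×10^12 − 1.45×10^10 = 3.82×10^12 K⁴.
q = 5.67×10⁻⁸ × 3.82×10^12 / 14.63 = 14800 W/m².
Q = q·A = 14800 × 9.7 = 1.43×10^5 W.

Q ≈ 1.43×10^5 W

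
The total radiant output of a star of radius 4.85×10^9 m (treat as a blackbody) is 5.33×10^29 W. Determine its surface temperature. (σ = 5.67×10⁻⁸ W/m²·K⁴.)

T ≈ 13400 K

A = 4πr² = 4π × (4.85×10^9)² = 2.96×10^20 m².
From P = σAT⁴, T = (P / σA)^(1/4) = (5.33×10^29 / (5.67×10⁻⁸ × 2.96×10^20))^(1/4).
T = (3.18×10^16)^(1/4) = 13400 K.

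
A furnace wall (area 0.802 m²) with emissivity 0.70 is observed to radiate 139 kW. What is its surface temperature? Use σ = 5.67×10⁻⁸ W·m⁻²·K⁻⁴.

From P = εσAT⁴, T = (P / εσA)^(1/4) = (1.39×10^5 / (0.70 × 5.67×10⁻⁸ × 0.802))^(1/4).
T = (4.37×10^12)^(1/4) = 1450 K.

T ≈ 1450 K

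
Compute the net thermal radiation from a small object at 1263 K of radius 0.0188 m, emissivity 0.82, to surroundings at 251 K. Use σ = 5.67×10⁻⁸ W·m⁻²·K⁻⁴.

A = 4πr² = 4π × (0.0188)² = 4.44×10^-3 m².
Q = εσA(T⁴ − T_s⁴). T⁴ − T_s⁴ = (1263)⁴ − (251)⁴ = 2.54×10^12 − 3.97×10^9 = 2.54×10^12 K⁴.
Q = 0.82 × 5.67×10⁻⁸ × 4.44×10^-3 × 2.54×10^12 = 525 W.

Q ≈ 525 W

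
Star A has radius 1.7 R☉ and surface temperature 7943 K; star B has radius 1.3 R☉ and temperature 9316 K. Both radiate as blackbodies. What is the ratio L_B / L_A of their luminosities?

L = 4πR²σT⁴ ∝ R²T⁴, so L_B/L_A = (1.3/1.7)² × (9316/7943)⁴ = 0.585 × 1.89 = 1.11.

L_B/L_A ≈ 1.11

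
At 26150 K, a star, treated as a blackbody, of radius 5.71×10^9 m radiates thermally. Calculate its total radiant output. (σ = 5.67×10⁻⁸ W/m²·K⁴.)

P ≈ 1.09×10^31 W

A = 4πr² = 4π × (5.71×10^9)² = 4.10×10^20 m².
P = σAT⁴ = 5.67×10⁻⁸ × 4.10×10^20 × (26150)⁴ = 5.67×10⁻⁸ × 4.10×10^20 × 4.68×10^17.
P = 1.09×10^31 W.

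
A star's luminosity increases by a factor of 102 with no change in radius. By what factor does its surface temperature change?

factor ≈ 3.18

P ∝ T⁴ ⇒ T ∝ P^(1/4), so T scales by (102)^(1/4) = 3.18.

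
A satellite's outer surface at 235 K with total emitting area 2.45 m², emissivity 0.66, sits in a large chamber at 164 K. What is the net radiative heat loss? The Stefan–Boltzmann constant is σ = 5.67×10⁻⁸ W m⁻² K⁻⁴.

Q = εσA(T⁴ − T_s⁴). T⁴ − T_s⁴ = (235)⁴ − (164)⁴ = 3.05×10^9 − 7.23×10^8 = 2.33×10^9 K⁴.
Q = 0.66 × 5.67×10⁻⁸ × 2.45 × 2.33×10^9 = 213 W.

Q ≈ 213 W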